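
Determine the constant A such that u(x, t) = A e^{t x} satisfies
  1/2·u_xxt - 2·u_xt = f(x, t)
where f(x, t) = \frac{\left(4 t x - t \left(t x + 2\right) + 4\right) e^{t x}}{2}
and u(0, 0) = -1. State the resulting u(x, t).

Substitute the ansatz u = A e^{t x} into the left-hand side.
Derivatives of the ansatz:
  u_xxt = A t^{2} x e^{t x} + 2 A t e^{t x}
  u_xt = A t x e^{t x} + A e^{t x}
Term by term:
  1/2·u_xxt = \frac{A t^{2} x e^{t x}}{2} + A t e^{t x}
  -2·u_xt = - 2 A t x e^{t x} - 2 A e^{t x}
So the left-hand side equals
  \frac{A t^{2} x e^{t x}}{2} - 2 A t x e^{t x} + A t e^{t x} - 2 A e^{t x}
This must equal f(x, t) identically; expanded, f = - \frac{t^{2} x e^{t x}}{2} + 2 t x e^{t x} - t e^{t x} + 2 e^{t x}.
Matching coefficients of the independent functions:
  [t e^{t x}]:  A = -1
  [t x e^{t x}, e^{t x}]:  - 2 A = 2
  [t^{2} x e^{t x}]:  \frac{A}{2} = - \frac{1}{2}
Solving: A = -1.
Check against the point condition:
  u(0, 0) = -1  ⟹  A = -1  ✓
Hence u(x, t) = - e^{t x}.

Answer: u(x, t) = - e^{t x}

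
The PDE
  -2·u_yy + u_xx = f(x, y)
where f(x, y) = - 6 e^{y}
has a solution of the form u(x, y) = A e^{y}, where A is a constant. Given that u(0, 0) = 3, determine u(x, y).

Answer: u(x, y) = 3 e^{y}

Derivation:
Substitute the ansatz u = A e^{y} into the left-hand side.
Derivatives of the ansatz:
  u_yy = A e^{y}
  u_xx = 0
Term by term:
  -2·u_yy = - 2 A e^{y}
  u_xx = 0
So the left-hand side equals
  - 2 A e^{y}
This must equal f(x, y) = - 6 e^{y} identically.
Matching coefficients of the independent functions:
  [e^{y}]:  - 2 A = -6
Solving: A = 3.
Check against the point condition:
  u(0, 0) = 3  ⟹  A = 3  ✓
Hence u(x, y) = 3 e^{y}.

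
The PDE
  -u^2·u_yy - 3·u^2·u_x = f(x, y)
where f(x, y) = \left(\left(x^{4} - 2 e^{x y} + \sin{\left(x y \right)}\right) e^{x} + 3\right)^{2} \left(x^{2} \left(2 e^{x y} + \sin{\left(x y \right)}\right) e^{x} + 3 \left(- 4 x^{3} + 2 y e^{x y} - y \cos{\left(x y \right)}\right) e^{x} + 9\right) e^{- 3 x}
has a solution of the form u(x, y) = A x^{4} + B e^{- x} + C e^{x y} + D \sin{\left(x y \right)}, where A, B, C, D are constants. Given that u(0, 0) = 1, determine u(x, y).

Substitute the ansatz u = A x^{4} + B e^{- x} + C e^{x y} + D \sin{\left(x y \right)} into the left-hand side.
Derivatives of the ansatz:
  u_yy = C x^{2} e^{x y} - D x^{2} \sin{\left(x y \right)}
  u_x = 4 A x^{3} - B e^{- x} + C y e^{x y} + D y \cos{\left(x y \right)}
Term by term:
  -u^2·u_yy = - A^{2} C x^{10} e^{x y} + A^{2} D x^{10} \sin{\left(x y \right)} - 2 A B C x^{6} e^{- x} e^{x y} + 2 A B D x^{6} e^{- x} \sin{\left(x y \right)} - 2 A C^{2} x^{6} e^{2 x y} + 2 A D^{2} x^{6} \sin^{2}{\left(x y \right)} - B^{2} C x^{2} e^{- 2 x} e^{x y} + B^{2} D x^{2} e^{- 2 x} \sin{\left(x y \right)} - 2 B C^{2} x^{2} e^{- x} e^{2 x y} + 2 B D^{2} x^{2} e^{- x} \sin^{2}{\left(x y \right)} - C^{3} x^{2} e^{3 x y} - C^{2} D x^{2} e^{2 x y} \sin{\left(x y \right)} + C D^{2} x^{2} e^{x y} \sin^{2}{\left(x y \right)} + D^{3} x^{2} \sin^{3}{\left(x y \right)}
  -3·u^2·u_x = - 12 A^{3} x^{11} + 3 A^{2} B x^{8} e^{- x} - 24 A^{2} B x^{7} e^{- x} - 3 A^{2} C x^{8} y e^{x y} - 24 A^{2} C x^{7} e^{x y} - 3 A^{2} D x^{8} y \cos{\left(x y \right)} - 24 A^{2} D x^{7} \sin{\left(x y \right)} + 6 A B^{2} x^{4} e^{- 2 x} - 12 A B^{2} x^{3} e^{- 2 x} - 6 A B C x^{4} y e^{- x} e^{x y} + 6 A B C x^{4} e^{- x} e^{x y} - 24 A B C x^{3} e^{- x} e^{x y} - 6 A B D x^{4} y e^{- x} \cos{\left(x y \right)} + 6 A B D x^{4} e^{- x} \sin{\left(x y \right)} - 24 A B D x^{3} e^{- x} \sin{\left(x y \right)} - 6 A C^{2} x^{4} y e^{2 x y} - 12 A C^{2} x^{3} e^{2 x y} - 6 A C D x^{4} y e^{x y} \sin{\left(x y \right)} - 6 A C D x^{4} y e^{x y} \cos{\left(x y \right)} - 24 A C D x^{3} e^{x y} \sin{\left(x y \right)} - 6 A D^{2} x^{4} y \sin{\left(x y \right)} \cos{\left(x y \right)} - 12 A D^{2} x^{3} \sin^{2}{\left(x y \right)} + 3 B^{3} e^{- 3 x} - 3 B^{2} C y e^{- 2 x} e^{x y} + 6 B^{2} C e^{- 2 x} e^{x y} - 3 B^{2} D y e^{- 2 x} \cos{\left(x y \right)} + 6 B^{2} D e^{- 2 x} \sin{\left(x y \right)} - 6 B C^{2} y e^{- x} e^{2 x y} + 3 B C^{2} e^{- x} e^{2 x y} - 6 B C D y e^{- x} e^{x y} \sin{\left(x y \right)} - 6 B C D y e^{- x} e^{x y} \cos{\left(x y \right)} + 6 B C D e^{- x} e^{x y} \sin{\left(x y \right)} - 6 B D^{2} y e^{- x} \sin{\left(x y \right)} \cos{\left(x y \right)} + 3 B D^{2} e^{- x} \sin^{2}{\left(x y \right)} - 3 C^{3} y e^{3 x y} - 6 C^{2} D y e^{2 x y} \sin{\left(x y \right)} - 3 C^{2} D y e^{2 x y} \cos{\left(x y \right)} - 3 C D^{2} y e^{x y} \sin^{2}{\left(x y \right)} - 6 C D^{2} y e^{x y} \sin{\left(x y \right)} \cos{\left(x y \right)} - 3 D^{3} y \sin^{2}{\left(x y \right)} \cos{\left(x y \right)}
Sum these and collect like terms in the independent variables.
This must equal f(x, y) identically; expanded, f = - 12 x^{11} + 2 x^{10} e^{x y} + x^{10} \sin{\left(x y \right)} + 6 x^{8} y e^{x y} - 3 x^{8} y \cos{\left(x y \right)} + 9 x^{8} e^{- x} + 48 x^{7} e^{x y} - 24 x^{7} \sin{\left(x y \right)} - 72 x^{7} e^{- x} - 8 x^{6} e^{2 x y} + 2 x^{6} \sin^{2}{\left(x y \right)} + 12 x^{6} e^{- x} e^{x y} + 6 x^{6} e^{- x} \sin{\left(x y \right)} - 24 x^{4} y e^{2 x y} + 12 x^{4} y e^{x y} \sin{\left(x y \right)} + 12 x^{4} y e^{x y} \cos{\left(x y \right)} - 6 x^{4} y \sin{\left(x y \right)} \cos{\left(x y \right)} + 36 x^{4} y e^{- x} e^{x y} - 18 x^{4} y e^{- x} \cos{\left(x y \right)} - 36 x^{4} e^{- x} e^{x y} + 18 x^{4} e^{- x} \sin{\left(x y \right)} + 54 x^{4} e^{- 2 x} - 48 x^{3} e^{2 x y} + 48 x^{3} e^{x y} \sin{\left(x y \right)} - 12 x^{3} \sin^{2}{\left(x y \right)} + 144 x^{3} e^{- x} e^{x y} - 72 x^{3} e^{- x} \sin{\left(x y \right)} - 108 x^{3} e^{- 2 x} + 8 x^{2} e^{3 x y} - 4 x^{2} e^{2 x y} \sin{\left(x y \right)} - 2 x^{2} e^{x y} \sin^{2}{\left(x y \right)} + x^{2} \sin^{3}{\left(x y \right)} - 24 x^{2} e^{- x} e^{2 x y} + 6 x^{2} e^{- x} \sin^{2}{\left(x y \right)} + 18 x^{2} e^{- 2 x} e^{x y} + 9 x^{2} e^{- 2 x} \sin{\left(x y \right)} + 24 y e^{3 x y} - 24 y e^{2 x y} \sin{\left(x y \right)} - 12 y e^{2 x y} \cos{\left(x y \right)} + 6 y e^{x y} \sin^{2}{\left(x y \right)} + 12 y e^{x y} \sin{\left(x y \right)} \cos{\left(x y \right)} - 3 y \sin^{2}{\left(x y \right)} \cos{\left(x y \right)} - 72 y e^{- x} e^{2 x y} + 36 y e^{- x} e^{x y} \sin{\left(x y \right)} + 36 y e^{- x} e^{x y} \cos{\left(x y \right)} - 18 y e^{- x} \sin{\left(x y \right)} \cos{\left(x y \right)} + 54 y e^{- 2 x} e^{x y} - 27 y e^{- 2 x} \cos{\left(x y \right)} + 36 e^{- x} e^{2 x y} - 36 e^{- x} e^{x y} \sin{\left(x y \right)} + 9 e^{- x} \sin^{2}{\left(x y \right)} - 108 e^{- 2 x} e^{x y} + 54 e^{- 2 x} \sin{\left(x y \right)} + 81 e^{- 3 x}.
Matching coefficients of the independent functions:
(each divided by its leading coefficient; functions giving the same equation are listed together)
  [x^{11}]:  A^{3} - 1 = 0
  [x^{2} e^{3 x y}, y e^{3 x y}]:  C^{3} + 8 = 0
  [x^{2} \sin^{3}{\left(x y \right)}, y \sin^{2}{\left(x y \right)} \cos{\left(x y \right)}]:  D^{3} - 1 = 0
  [x^{3} e^{- 2 x}, x^{4} e^{- 2 x}]:  A B^{2} - 9 = 0
  [x^{3} e^{2 x y}, x^{6} e^{2 x y}, x^{4} y e^{2 x y}]:  A C^{2} - 4 = 0
  [x^{3} \sin^{2}{\left(x y \right)}, x^{6} \sin^{2}{\left(x y \right)}, x^{4} y \sin{\left(x y \right)} \cos{\left(x y \right)}]:  A D^{2} - 1 = 0
  [x^{7} e^{- x}, x^{8} e^{- x}]:  A^{2} B - 3 = 0
  [x^{7} e^{x y}, x^{10} e^{x y}, x^{8} y e^{x y}]:  A^{2} C + 2 = 0
  [x^{7} \sin{\left(x y \right)}, x^{10} \sin{\left(x y \right)}, x^{8} y \cos{\left(x y \right)}]:  A^{2} D - 1 = 0
  [e^{- 2 x} e^{x y}, x^{2} e^{- 2 x} e^{x y}, y e^{- 2 x} e^{x y}]:  B^{2} C + 18 = 0
  [e^{- 2 x} \sin{\left(x y \right)}, x^{2} e^{- 2 x} \sin{\left(x y \right)}, y e^{- 2 x} \cos{\left(x y \right)}]:  B^{2} D - 9 = 0
  [e^{- x} e^{2 x y}, x^{2} e^{- x} e^{2 x y}, y e^{- x} e^{2 x y}]:  B C^{2} - 12 = 0
  [e^{- x} \sin^{2}{\left(x y \right)}, x^{2} e^{- x} \sin^{2}{\left(x y \right)}, y e^{- x} \sin{\left(x y \right)} \cos{\left(x y \right)}]:  B D^{2} - 3 = 0
  [x^{2} e^{x y} \sin^{2}{\left(x y \right)}, y e^{x y} \sin^{2}{\left(x y \right)}, y e^{x y} \sin{\left(x y \right)} \cos{\left(x y \right)}]:  C D^{2} + 2 = 0
  [x^{2} e^{2 x y} \sin{\left(x y \right)}, y e^{2 x y} \sin{\left(x y \right)}, y e^{2 x y} \cos{\left(x y \right)}]:  C^{2} D - 4 = 0
  [x^{3} e^{- x} e^{x y}, x^{4} e^{- x} e^{x y}, x^{6} e^{- x} e^{x y}, …]:  A B C + 6 = 0
  [x^{3} e^{- x} \sin{\left(x y \right)}, x^{4} e^{- x} \sin{\left(x y \right)}, x^{6} e^{- x} \sin{\left(x y \right)}, …]:  A B D - 3 = 0
  [x^{3} e^{x y} \sin{\left(x y \right)}, x^{4} y e^{x y} \sin{\left(x y \right)}, x^{4} y e^{x y} \cos{\left(x y \right)}]:  A C D + 2 = 0
  [e^{- x} e^{x y} \sin{\left(x y \right)}, y e^{- x} e^{x y} \sin{\left(x y \right)}, y e^{- x} e^{x y} \cos{\left(x y \right)}]:  B C D + 6 = 0
  [e^{- 3 x}]:  B^{3} - 27 = 0
Solving: A = 1, B = 3, C = -2, D = 1.
Check against the point condition:
  u(0, 0) = 1  ⟹  B + C = 1  ✓
Hence u(x, y) = x^{4} - 2 e^{x y} + \sin{\left(x y \right)} + 3 e^{- x}.

Answer: u(x, y) = x^{4} - 2 e^{x y} + \sin{\left(x y \right)} + 3 e^{- x}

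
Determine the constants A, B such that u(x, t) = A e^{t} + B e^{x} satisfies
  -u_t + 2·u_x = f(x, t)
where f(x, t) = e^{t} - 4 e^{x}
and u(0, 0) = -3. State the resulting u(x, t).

Substitute the ansatz u = A e^{t} + B e^{x} into the left-hand side.
Derivatives of the ansatz:
  u_t = A e^{t}
  u_x = B e^{x}
Term by term:
  -u_t = - A e^{t}
  2·u_x = 2 B e^{x}
So the left-hand side equals
  - A e^{t} + 2 B e^{x}
This must equal f(x, t) = e^{t} - 4 e^{x} identically.
Matching coefficients of the independent functions:
  [e^{t}]:  - A = 1
  [e^{x}]:  2 B = -4
Solving: A = -1, B = -2.
Check against the point condition:
  u(0, 0) = -3  ⟹  A + B = -3  ✓
Hence u(x, t) = - e^{t} - 2 e^{x}.

Answer: u(x, t) = - e^{t} - 2 e^{x}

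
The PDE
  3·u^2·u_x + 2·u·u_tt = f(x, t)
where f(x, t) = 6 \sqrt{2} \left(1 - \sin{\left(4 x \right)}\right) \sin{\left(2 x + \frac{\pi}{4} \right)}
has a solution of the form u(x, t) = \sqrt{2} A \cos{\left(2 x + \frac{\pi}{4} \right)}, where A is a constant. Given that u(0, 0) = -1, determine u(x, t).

Substitute the ansatz u = \sqrt{2} A \cos{\left(2 x + \frac{\pi}{4} \right)} into the left-hand side.
Derivatives of the ansatz:
  u_x = - 2 \sqrt{2} A \sin{\left(2 x + \frac{\pi}{4} \right)}
  u_tt = 0
Term by term:
  3·u^2·u_x = - 12 \sqrt{2} A^{3} \sin{\left(2 x + \frac{\pi}{4} \right)} \cos^{2}{\left(2 x + \frac{\pi}{4} \right)}
  2·u·u_tt = 0
So the left-hand side equals
  - 12 \sqrt{2} A^{3} \sin{\left(2 x + \frac{\pi}{4} \right)} \cos^{2}{\left(2 x + \frac{\pi}{4} \right)}
This must equal f(x, t) identically; expanded, f = 12 \sqrt{2} \sin{\left(2 x + \frac{\pi}{4} \right)} \cos^{2}{\left(2 x + \frac{\pi}{4} \right)}.
Matching coefficients of the independent functions:
  [\sqrt{2} \sin{\left(2 x + \frac{\pi}{4} \right)} \cos^{2}{\left(2 x + \frac{\pi}{4} \right)}]:  - 12 A^{3} = 12
Solving: A = -1.
Check against the point condition:
  u(0, 0) = -1  ⟹  A = -1  ✓
Hence u(x, t) = - \sqrt{2} \cos{\left(2 x + \frac{\pi}{4} \right)}.

Answer: u(x, t) = - \sqrt{2} \cos{\left(2 x + \frac{\pi}{4} \right)}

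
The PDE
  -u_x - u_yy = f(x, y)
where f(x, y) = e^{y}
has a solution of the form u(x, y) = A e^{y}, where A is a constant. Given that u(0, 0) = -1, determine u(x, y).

Answer: u(x, y) = - e^{y}

Derivation:
Substitute the ansatz u = A e^{y} into the left-hand side.
Derivatives of the ansatz:
  u_x = 0
  u_yy = A e^{y}
Term by term:
  -u_x = 0
  -u_yy = - A e^{y}
So the left-hand side equals
  - A e^{y}
This must equal f(x, y) = e^{y} identically.
Matching coefficients of the independent functions:
  [e^{y}]:  - A = 1
Solving: A = -1.
Check against the point condition:
  u(0, 0) = -1  ⟹  A = -1  ✓
Hence u(x, y) = - e^{y}.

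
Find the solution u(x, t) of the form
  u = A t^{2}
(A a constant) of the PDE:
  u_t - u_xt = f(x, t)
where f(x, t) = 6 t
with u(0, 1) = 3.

Substitute the ansatz u = A t^{2} into the left-hand side.
Derivatives of the ansatz:
  u_t = 2 A t
  u_xt = 0
Term by term:
  u_t = 2 A t
  -u_xt = 0
So the left-hand side equals
  2 A t
This must equal f(x, t) = 6 t identically.
Matching coefficients of the independent functions:
  [t]:  2 A = 6
Solving: A = 3.
Check against the point condition:
  u(0, 1) = 3  ⟹  A = 3  ✓
Hence u(x, t) = 3 t^{2}.

Answer: u(x, t) = 3 t^{2}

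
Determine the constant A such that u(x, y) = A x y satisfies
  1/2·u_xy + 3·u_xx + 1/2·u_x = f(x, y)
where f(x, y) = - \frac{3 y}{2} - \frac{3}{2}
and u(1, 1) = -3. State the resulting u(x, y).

Answer: u(x, y) = - 3 x y

Derivation:
Substitute the ansatz u = A x y into the left-hand side.
Derivatives of the ansatz:
  u_xy = A
  u_xx = 0
  u_x = A y
Term by term:
  1/2·u_xy = \frac{A}{2}
  3·u_xx = 0
  1/2·u_x = \frac{A y}{2}
So the left-hand side equals
  \frac{A y}{2} + \frac{A}{2}
This must equal f(x, y) = - \frac{3 y}{2} - \frac{3}{2} identically.
Matching coefficients of the independent functions:
  [constant term, y]:  \frac{A}{2} = - \frac{3}{2}
Solving: A = -3.
Check against the point condition:
  u(1, 1) = -3  ⟹  A = -3  ✓
Hence u(x, y) = - 3 x y.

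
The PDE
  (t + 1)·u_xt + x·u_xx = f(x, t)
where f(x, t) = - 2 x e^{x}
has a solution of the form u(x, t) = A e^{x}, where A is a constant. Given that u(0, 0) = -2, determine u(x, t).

Substitute the ansatz u = A e^{x} into the left-hand side.
Derivatives of the ansatz:
  u_xt = 0
  u_xx = A e^{x}
Term by term:
  (t + 1)·u_xt = 0
  x·u_xx = A x e^{x}
So the left-hand side equals
  A x e^{x}
This must equal f(x, t) = - 2 x e^{x} identically.
Matching coefficients of the independent functions:
  [x e^{x}]:  A = -2
Solving: A = -2.
Check against the point condition:
  u(0, 0) = -2  ⟹  A = -2  ✓
Hence u(x, t) = - 2 e^{x}.

Answer: u(x, t) = - 2 e^{x}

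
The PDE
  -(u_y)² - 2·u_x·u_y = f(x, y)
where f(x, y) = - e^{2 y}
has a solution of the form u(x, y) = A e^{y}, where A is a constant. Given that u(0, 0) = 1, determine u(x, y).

Answer: u(x, y) = e^{y}

Derivation:
Substitute the ansatz u = A e^{y} into the left-hand side.
Derivatives of the ansatz:
  u_y = A e^{y}
  u_x = 0
Term by term:
  -(u_y)² = - A^{2} e^{2 y}
  -2·u_x·u_y = 0
So the left-hand side equals
  - A^{2} e^{2 y}
This must equal f(x, y) = - e^{2 y} identically.
Matching coefficients of the independent functions:
  [e^{2 y}]:  - A^{2} = -1
These equations allow (A) = (-1) or (1).
Impose the point condition(s):
  u(0, 0) = 1  ⟹  A = 1
Only A = 1 satisfies everything.
Hence u(x, y) = e^{y}.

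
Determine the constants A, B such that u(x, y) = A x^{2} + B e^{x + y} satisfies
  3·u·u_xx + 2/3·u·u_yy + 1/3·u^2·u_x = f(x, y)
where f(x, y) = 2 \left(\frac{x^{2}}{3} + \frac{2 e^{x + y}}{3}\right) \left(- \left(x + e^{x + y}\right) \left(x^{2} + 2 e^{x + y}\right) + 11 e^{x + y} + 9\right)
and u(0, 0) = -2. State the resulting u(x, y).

Substitute the ansatz u = A x^{2} + B e^{x + y} into the left-hand side.
Derivatives of the ansatz:
  u_xx = 2 A + B e^{x} e^{y}
  u_yy = B e^{x} e^{y}
  u_x = 2 A x + B e^{x} e^{y}
Term by term:
  3·u·u_xx = 6 A^{2} x^{2} + 3 A B x^{2} e^{x} e^{y} + 6 A B e^{x} e^{y} + 3 B^{2} e^{2 x} e^{2 y}
  2/3·u·u_yy = \frac{2 A B x^{2} e^{x} e^{y}}{3} + \frac{2 B^{2} e^{2 x} e^{2 y}}{3}
  1/3·u^2·u_x = \frac{2 A^{3} x^{5}}{3} + \frac{A^{2} B x^{4} e^{x} e^{y}}{3} + \frac{4 A^{2} B x^{3} e^{x} e^{y}}{3} + \frac{2 A B^{2} x^{2} e^{2 x} e^{2 y}}{3} + \frac{2 A B^{2} x e^{2 x} e^{2 y}}{3} + \frac{B^{3} e^{3 x} e^{3 y}}{3}
So the left-hand side equals
  \frac{2 A^{3} x^{5}}{3} + \frac{A^{2} B x^{4} e^{x} e^{y}}{3} + \frac{4 A^{2} B x^{3} e^{x} e^{y}}{3} + 6 A^{2} x^{2} + \frac{2 A B^{2} x^{2} e^{2 x} e^{2 y}}{3} + \frac{2 A B^{2} x e^{2 x} e^{2 y}}{3} + \frac{11 A B x^{2} e^{x} e^{y}}{3} + 6 A B e^{x} e^{y} + \frac{B^{3} e^{3 x} e^{3 y}}{3} + \frac{11 B^{2} e^{2 x} e^{2 y}}{3}
This must equal f(x, y) identically; expanded, f = - \frac{2 x^{5}}{3} - \frac{2 x^{4} e^{x} e^{y}}{3} - \frac{8 x^{3} e^{x} e^{y}}{3} - \frac{8 x^{2} e^{2 x} e^{2 y}}{3} + \frac{22 x^{2} e^{x} e^{y}}{3} + 6 x^{2} - \frac{8 x e^{2 x} e^{2 y}}{3} - \frac{8 e^{3 x} e^{3 y}}{3} + \frac{44 e^{2 x} e^{2 y}}{3} + 12 e^{x} e^{y}.
Matching coefficients of the independent functions:
  [x^{2}]:  6 A^{2} = 6
  [x^{5}]:  \frac{2 A^{3}}{3} = - \frac{2}{3}
  [e^{x} e^{y}]:  6 A B = 12
  [e^{2 x} e^{2 y}]:  \frac{11 B^{2}}{3} = \frac{44}{3}
  [e^{3 x} e^{3 y}]:  \frac{B^{3}}{3} = - \frac{8}{3}
  [x e^{2 x} e^{2 y}, x^{2} e^{2 x} e^{2 y}]:  \frac{2 A B^{2}}{3} = - \frac{8}{3}
  [x^{2} e^{x} e^{y}]:  \frac{11 A B}{3} = \frac{22}{3}
  [x^{3} e^{x} e^{y}]:  \frac{4 A^{2} B}{3} = - \frac{8}{3}
  [x^{4} e^{x} e^{y}]:  \frac{A^{2} B}{3} = - \frac{2}{3}
Solving: A = -1, B = -2.
Check against the point condition:
  u(0, 0) = -2  ⟹  B = -2  ✓
Hence u(x, y) = - x^{2} - 2 e^{x + y}.

Answer: u(x, y) = - x^{2} - 2 e^{x + y}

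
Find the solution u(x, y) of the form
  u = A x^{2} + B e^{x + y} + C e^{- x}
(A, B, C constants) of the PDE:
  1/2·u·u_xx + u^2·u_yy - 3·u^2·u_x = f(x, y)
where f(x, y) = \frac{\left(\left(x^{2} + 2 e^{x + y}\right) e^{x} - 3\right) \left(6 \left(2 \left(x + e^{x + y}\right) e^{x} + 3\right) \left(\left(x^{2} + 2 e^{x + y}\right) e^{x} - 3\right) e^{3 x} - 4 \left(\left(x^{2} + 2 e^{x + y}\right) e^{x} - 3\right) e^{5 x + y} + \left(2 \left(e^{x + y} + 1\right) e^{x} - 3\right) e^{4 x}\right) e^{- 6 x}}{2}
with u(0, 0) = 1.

Answer: u(x, y) = - x^{2} - 2 e^{x + y} + 3 e^{- x}

Derivation:
Substitute the ansatz u = A x^{2} + B e^{x + y} + C e^{- x} into the left-hand side.
Derivatives of the ansatz:
  u_xx = 2 A + B e^{x} e^{y} + C e^{- x}
  u_yy = B e^{x} e^{y}
  u_x = 2 A x + B e^{x} e^{y} - C e^{- x}
Term by term:
  1/2·u·u_xx = A^{2} x^{2} + \frac{A B x^{2} e^{x} e^{y}}{2} + A B e^{x} e^{y} + \frac{A C x^{2} e^{- x}}{2} + A C e^{- x} + \frac{B^{2} e^{2 x} e^{2 y}}{2} + B C e^{y} + \frac{C^{2} e^{- 2 x}}{2}
  u^2·u_yy = A^{2} B x^{4} e^{x} e^{y} + 2 A B^{2} x^{2} e^{2 x} e^{2 y} + 2 A B C x^{2} e^{y} + B^{3} e^{3 x} e^{3 y} + 2 B^{2} C e^{x} e^{2 y} + B C^{2} e^{- x} e^{y}
  -3·u^2·u_x = - 6 A^{3} x^{5} - 3 A^{2} B x^{4} e^{x} e^{y} - 12 A^{2} B x^{3} e^{x} e^{y} + 3 A^{2} C x^{4} e^{- x} - 12 A^{2} C x^{3} e^{- x} - 6 A B^{2} x^{2} e^{2 x} e^{2 y} - 6 A B^{2} x e^{2 x} e^{2 y} - 12 A B C x e^{y} + 6 A C^{2} x^{2} e^{- 2 x} - 6 A C^{2} x e^{- 2 x} - 3 B^{3} e^{3 x} e^{3 y} - 3 B^{2} C e^{x} e^{2 y} + 3 B C^{2} e^{- x} e^{y} + 3 C^{3} e^{- 3 x}
So the left-hand side equals
  - 6 A^{3} x^{5} - 2 A^{2} B x^{4} e^{x} e^{y} - 12 A^{2} B x^{3} e^{x} e^{y} + 3 A^{2} C x^{4} e^{- x} - 12 A^{2} C x^{3} e^{- x} + A^{2} x^{2} - 4 A B^{2} x^{2} e^{2 x} e^{2 y} - 6 A B^{2} x e^{2 x} e^{2 y} + 2 A B C x^{2} e^{y} - 12 A B C x e^{y} + \frac{A B x^{2} e^{x} e^{y}}{2} + A B e^{x} e^{y} + 6 A C^{2} x^{2} e^{- 2 x} - 6 A C^{2} x e^{- 2 x} + \frac{A C x^{2} e^{- x}}{2} + A C e^{- x} - 2 B^{3} e^{3 x} e^{3 y} - B^{2} C e^{x} e^{2 y} + \frac{B^{2} e^{2 x} e^{2 y}}{2} + 4 B C^{2} e^{- x} e^{y} + B C e^{y} + 3 C^{3} e^{- 3 x} + \frac{C^{2} e^{- 2 x}}{2}
This must equal f(x, y) identically; expanded, f = 6 x^{5} + 4 x^{4} e^{x} e^{y} + 9 x^{4} e^{- x} + 24 x^{3} e^{x} e^{y} - 36 x^{3} e^{- x} + 16 x^{2} e^{2 x} e^{2 y} + x^{2} e^{x} e^{y} + 12 x^{2} e^{y} + x^{2} - \frac{3 x^{2} e^{- x}}{2} - 54 x^{2} e^{- 2 x} + 24 x e^{2 x} e^{2 y} - 72 x e^{y} + 54 x e^{- 2 x} + 16 e^{3 x} e^{3 y} + 2 e^{2 x} e^{2 y} - 12 e^{x} e^{2 y} + 2 e^{x} e^{y} - 6 e^{y} - 72 e^{- x} e^{y} - 3 e^{- x} + \frac{9 e^{- 2 x}}{2} + 81 e^{- 3 x}.
Matching coefficients of the independent functions:
(each divided by its leading coefficient; functions giving the same equation are listed together)
  [x^{2}]:  A^{2} - 1 = 0
  [x^{5}]:  A^{3} + 1 = 0
  [x e^{- 2 x}, x^{2} e^{- 2 x}]:  A C^{2} + 9 = 0
  [x e^{y}, x^{2} e^{y}]:  A B C - 6 = 0
  [x^{2} e^{- x}, e^{- x}]:  A C + 3 = 0
  [x^{3} e^{- x}, x^{4} e^{- x}]:  A^{2} C - 3 = 0
  [e^{- x} e^{y}]:  B C^{2} + 18 = 0
  [e^{x} e^{y}, x^{2} e^{x} e^{y}]:  A B - 2 = 0
  [e^{x} e^{2 y}]:  B^{2} C - 12 = 0
  [e^{2 x} e^{2 y}]:  B^{2} - 4 = 0
  [e^{3 x} e^{3 y}]:  B^{3} + 8 = 0
  [x e^{2 x} e^{2 y}, x^{2} e^{2 x} e^{2 y}]:  A B^{2} + 4 = 0
  [x^{3} e^{x} e^{y}, x^{4} e^{x} e^{y}]:  A^{2} B + 2 = 0
  [e^{- 3 x}]:  C^{3} - 27 = 0
  [e^{- 2 x}]:  C^{2} - 9 = 0
  [e^{y}]:  B C + 6 = 0
Solving: A = -1, B = -2, C = 3.
Check against the point condition:
  u(0, 0) = 1  ⟹  B + C = 1  ✓
Hence u(x, y) = - x^{2} - 2 e^{x + y} + 3 e^{- x}.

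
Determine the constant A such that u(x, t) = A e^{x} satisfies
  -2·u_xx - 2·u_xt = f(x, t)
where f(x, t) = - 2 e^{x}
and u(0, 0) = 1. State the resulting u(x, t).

Answer: u(x, t) = e^{x}

Derivation:
Substitute the ansatz u = A e^{x} into the left-hand side.
Derivatives of the ansatz:
  u_xx = A e^{x}
  u_xt = 0
Term by term:
  -2·u_xx = - 2 A e^{x}
  -2·u_xt = 0
So the left-hand side equals
  - 2 A e^{x}
This must equal f(x, t) = - 2 e^{x} identically.
Matching coefficients of the independent functions:
  [e^{x}]:  - 2 A = -2
Solving: A = 1.
Check against the point condition:
  u(0, 0) = 1  ⟹  A = 1  ✓
Hence u(x, t) = e^{x}.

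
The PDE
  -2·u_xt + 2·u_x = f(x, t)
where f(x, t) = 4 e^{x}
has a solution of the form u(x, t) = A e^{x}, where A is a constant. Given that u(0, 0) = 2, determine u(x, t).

Substitute the ansatz u = A e^{x} into the left-hand side.
Derivatives of the ansatz:
  u_xt = 0
  u_x = A e^{x}
Term by term:
  -2·u_xt = 0
  2·u_x = 2 A e^{x}
So the left-hand side equals
  2 A e^{x}
This must equal f(x, t) = 4 e^{x} identically.
Matching coefficients of the independent functions:
  [e^{x}]:  2 A = 4
Solving: A = 2.
Check against the point condition:
  u(0, 0) = 2  ⟹  A = 2  ✓
Hence u(x, t) = 2 e^{x}.

Answer: u(x, t) = 2 e^{x}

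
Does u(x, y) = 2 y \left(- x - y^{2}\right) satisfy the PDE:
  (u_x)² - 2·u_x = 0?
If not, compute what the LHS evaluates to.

Answer: No, the LHS evaluates to 4 y \left(y + 1\right)

Derivation:
Evaluate each term of the left-hand side for u = 2 y \left(- x - y^{2}\right).
Derivatives:
  u_x = - 2 y
Terms:
  (u_x)² = 4 y^{2}
  -2·u_x = 4 y
Sum: LHS = 4 y \left(y + 1\right)
Given right-hand side: 0. Difference LHS − RHS = 4 y \left(y + 1\right) ≠ 0, so u is not a solution.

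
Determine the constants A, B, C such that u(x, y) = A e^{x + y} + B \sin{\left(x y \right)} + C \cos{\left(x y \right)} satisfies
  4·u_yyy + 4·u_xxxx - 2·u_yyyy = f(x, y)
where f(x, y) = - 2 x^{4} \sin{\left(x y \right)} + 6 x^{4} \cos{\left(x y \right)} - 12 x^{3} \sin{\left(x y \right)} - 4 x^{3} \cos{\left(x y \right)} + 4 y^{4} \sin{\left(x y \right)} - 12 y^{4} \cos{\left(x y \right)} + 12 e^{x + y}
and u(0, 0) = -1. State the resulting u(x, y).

Substitute the ansatz u = A e^{x + y} + B \sin{\left(x y \right)} + C \cos{\left(x y \right)} into the left-hand side.
Derivatives of the ansatz:
  u_yyy = A e^{x} e^{y} - B x^{3} \cos{\left(x y \right)} + C x^{3} \sin{\left(x y \right)}
  u_xxxx = A e^{x} e^{y} + B y^{4} \sin{\left(x y \right)} + C y^{4} \cos{\left(x y \right)}
  u_yyyy = A e^{x} e^{y} + B x^{4} \sin{\left(x y \right)} + C x^{4} \cos{\left(x y \right)}
Term by term:
  4·u_yyy = 4 A e^{x} e^{y} - 4 B x^{3} \cos{\left(x y \right)} + 4 C x^{3} \sin{\left(x y \right)}
  4·u_xxxx = 4 A e^{x} e^{y} + 4 B y^{4} \sin{\left(x y \right)} + 4 C y^{4} \cos{\left(x y \right)}
  -2·u_yyyy = - 2 A e^{x} e^{y} - 2 B x^{4} \sin{\left(x y \right)} - 2 C x^{4} \cos{\left(x y \right)}
So the left-hand side equals
  6 A e^{x} e^{y} - 2 B x^{4} \sin{\left(x y \right)} - 4 B x^{3} \cos{\left(x y \right)} + 4 B y^{4} \sin{\left(x y \right)} - 2 C x^{4} \cos{\left(x y \right)} + 4 C x^{3} \sin{\left(x y \right)} + 4 C y^{4} \cos{\left(x y \right)}
This must equal f(x, y) identically; expanded, f = - 2 x^{4} \sin{\left(x y \right)} + 6 x^{4} \cos{\left(x y \right)} - 12 x^{3} \sin{\left(x y \right)} - 4 x^{3} \cos{\left(x y \right)} + 4 y^{4} \sin{\left(x y \right)} - 12 y^{4} \cos{\left(x y \right)} + 12 e^{x} e^{y}.
Matching coefficients of the independent functions:
  [x^{3} \sin{\left(x y \right)}, y^{4} \cos{\left(x y \right)}]:  4 C = -12
  [x^{3} \cos{\left(x y \right)}]:  - 4 B = -4
  [x^{4} \sin{\left(x y \right)}]:  - 2 B = -2
  [x^{4} \cos{\left(x y \right)}]:  - 2 C = 6
  [y^{4} \sin{\left(x y \right)}]:  4 B = 4
  [e^{x} e^{y}]:  6 A = 12
Solving: A = 2, B = 1, C = -3.
Check against the point condition:
  u(0, 0) = -1  ⟹  A + C = -1  ✓
Hence u(x, y) = 2 e^{x + y} + \sin{\left(x y \right)} - 3 \cos{\left(x y \right)}.

Answer: u(x, y) = 2 e^{x + y} + \sin{\left(x y \right)} - 3 \cos{\left(x y \right)}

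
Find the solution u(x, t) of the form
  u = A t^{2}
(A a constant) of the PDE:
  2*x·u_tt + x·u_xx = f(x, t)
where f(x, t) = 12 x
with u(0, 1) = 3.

Answer: u(x, t) = 3 t^{2}

Derivation:
Substitute the ansatz u = A t^{2} into the left-hand side.
Derivatives of the ansatz:
  u_tt = 2 A
  u_xx = 0
Term by term:
  2*x·u_tt = 4 A x
  x·u_xx = 0
So the left-hand side equals
  4 A x
This must equal f(x, t) = 12 x identically.
Matching coefficients of the independent functions:
  [x]:  4 A = 12
Solving: A = 3.
Check against the point condition:
  u(0, 1) = 3  ⟹  A = 3  ✓
Hence u(x, t) = 3 t^{2}.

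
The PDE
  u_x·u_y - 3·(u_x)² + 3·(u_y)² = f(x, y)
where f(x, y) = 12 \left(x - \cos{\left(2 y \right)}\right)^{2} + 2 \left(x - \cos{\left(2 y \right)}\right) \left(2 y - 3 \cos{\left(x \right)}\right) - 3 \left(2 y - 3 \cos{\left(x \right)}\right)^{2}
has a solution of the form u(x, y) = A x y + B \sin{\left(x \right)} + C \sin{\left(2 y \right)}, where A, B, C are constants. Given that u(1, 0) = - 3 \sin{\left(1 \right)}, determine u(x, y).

Substitute the ansatz u = A x y + B \sin{\left(x \right)} + C \sin{\left(2 y \right)} into the left-hand side.
Derivatives of the ansatz:
  u_x = A y + B \cos{\left(x \right)}
  u_y = A x + 2 C \cos{\left(2 y \right)}
Term by term:
  u_x·u_y = A^{2} x y + A B x \cos{\left(x \right)} + 2 A C y \cos{\left(2 y \right)} + 2 B C \cos{\left(x \right)} \cos{\left(2 y \right)}
  -3·(u_x)² = - 3 A^{2} y^{2} - 6 A B y \cos{\left(x \right)} - 3 B^{2} \cos^{2}{\left(x \right)}
  3·(u_y)² = 3 A^{2} x^{2} + 12 A C x \cos{\left(2 y \right)} + 12 C^{2} \cos^{2}{\left(2 y \right)}
So the left-hand side equals
  3 A^{2} x^{2} + A^{2} x y - 3 A^{2} y^{2} + A B x \cos{\left(x \right)} - 6 A B y \cos{\left(x \right)} + 12 A C x \cos{\left(2 y \right)} + 2 A C y \cos{\left(2 y \right)} - 3 B^{2} \cos^{2}{\left(x \right)} + 2 B C \cos{\left(x \right)} \cos{\left(2 y \right)} + 12 C^{2} \cos^{2}{\left(2 y \right)}
This must equal f(x, y) identically; expanded, f = 12 x^{2} + 4 x y - 6 x \cos{\left(x \right)} - 24 x \cos{\left(2 y \right)} - 12 y^{2} + 36 y \cos{\left(x \right)} - 4 y \cos{\left(2 y \right)} - 27 \cos^{2}{\left(x \right)} + 6 \cos{\left(x \right)} \cos{\left(2 y \right)} + 12 \cos^{2}{\left(2 y \right)}.
Matching coefficients of the independent functions:
  [x^{2}]:  3 A^{2} = 12
  [y^{2}]:  - 3 A^{2} = -12
  [x y]:  A^{2} = 4
  [x \cos{\left(x \right)}]:  A B = -6
  [x \cos{\left(2 y \right)}]:  12 A C = -24
  [y \cos{\left(x \right)}]:  - 6 A B = 36
  [y \cos{\left(2 y \right)}]:  2 A C = -4
  [\cos{\left(x \right)} \cos{\left(2 y \right)}]:  2 B C = 6
  [\cos^{2}{\left(x \right)}]:  - 3 B^{2} = -27
  [\cos^{2}{\left(2 y \right)}]:  12 C^{2} = 12
These equations allow (A, B, C) = (-2, 3, 1) or (2, -3, -1).
Impose the point condition(s):
  u(1, 0) = - 3 \sin{\left(1 \right)}  ⟹  B \sin{\left(1 \right)} = - 3 \sin{\left(1 \right)}
Only A = 2, B = -3, C = -1 satisfies everything.
Hence u(x, y) = 2 x y - 3 \sin{\left(x \right)} - \sin{\left(2 y \right)}.

Answer: u(x, y) = 2 x y - 3 \sin{\left(x \right)} - \sin{\left(2 y \right)}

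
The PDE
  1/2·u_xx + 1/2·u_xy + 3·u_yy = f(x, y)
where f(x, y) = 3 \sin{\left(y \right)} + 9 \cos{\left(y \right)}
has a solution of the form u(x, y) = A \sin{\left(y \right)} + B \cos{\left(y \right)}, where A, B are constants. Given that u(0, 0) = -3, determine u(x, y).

Substitute the ansatz u = A \sin{\left(y \right)} + B \cos{\left(y \right)} into the left-hand side.
Derivatives of the ansatz:
  u_xx = 0
  u_xy = 0
  u_yy = - A \sin{\left(y \right)} - B \cos{\left(y \right)}
Term by term:
  1/2·u_xx = 0
  1/2·u_xy = 0
  3·u_yy = - 3 A \sin{\left(y \right)} - 3 B \cos{\left(y \right)}
So the left-hand side equals
  - 3 A \sin{\left(y \right)} - 3 B \cos{\left(y \right)}
This must equal f(x, y) = 3 \sin{\left(y \right)} + 9 \cos{\left(y \right)} identically.
Matching coefficients of the independent functions:
  [\sin{\left(y \right)}]:  - 3 A = 3
  [\cos{\left(y \right)}]:  - 3 B = 9
Solving: A = -1, B = -3.
Check against the point condition:
  u(0, 0) = -3  ⟹  B = -3  ✓
Hence u(x, y) = - \sin{\left(y \right)} - 3 \cos{\left(y \right)}.

Answer: u(x, y) = - \sin{\left(y \right)} - 3 \cos{\left(y \right)}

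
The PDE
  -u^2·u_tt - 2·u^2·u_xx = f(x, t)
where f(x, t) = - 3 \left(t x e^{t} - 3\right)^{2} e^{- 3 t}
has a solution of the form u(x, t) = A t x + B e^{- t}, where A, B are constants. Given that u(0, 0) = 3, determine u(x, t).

Substitute the ansatz u = A t x + B e^{- t} into the left-hand side.
Derivatives of the ansatz:
  u_tt = B e^{- t}
  u_xx = 0
Term by term:
  -u^2·u_tt = - A^{2} B t^{2} x^{2} e^{- t} - 2 A B^{2} t x e^{- 2 t} - B^{3} e^{- 3 t}
  -2·u^2·u_xx = 0
So the left-hand side equals
  - A^{2} B t^{2} x^{2} e^{- t} - 2 A B^{2} t x e^{- 2 t} - B^{3} e^{- 3 t}
This must equal f(x, t) identically; expanded, f = - 3 t^{2} x^{2} e^{- t} + 18 t x e^{- 2 t} - 27 e^{- 3 t}.
Matching coefficients of the independent functions:
  [t x e^{- 2 t}]:  - 2 A B^{2} = 18
  [t^{2} x^{2} e^{- t}]:  - A^{2} B = -3
  [e^{- 3 t}]:  - B^{3} = -27
Solving: A = -1, B = 3.
Check against the point condition:
  u(0, 0) = 3  ⟹  B = 3  ✓
Hence u(x, t) = - t x + 3 e^{- t}.

Answer: u(x, t) = - t x + 3 e^{- t}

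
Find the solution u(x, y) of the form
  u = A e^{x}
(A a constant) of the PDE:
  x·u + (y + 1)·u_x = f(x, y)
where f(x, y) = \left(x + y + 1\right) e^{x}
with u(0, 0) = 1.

Substitute the ansatz u = A e^{x} into the left-hand side.
Derivatives of the ansatz:
  u_x = A e^{x}
Term by term:
  x·u = A x e^{x}
  (y + 1)·u_x = A y e^{x} + A e^{x}
So the left-hand side equals
  A x e^{x} + A y e^{x} + A e^{x}
This must equal f(x, y) identically; expanded, f = x e^{x} + y e^{x} + e^{x}.
Matching coefficients of the independent functions:
  [x e^{x}, y e^{x}, e^{x}]:  A = 1
Solving: A = 1.
Check against the point condition:
  u(0, 0) = 1  ⟹  A = 1  ✓
Hence u(x, y) = e^{x}.

Answer: u(x, y) = e^{x}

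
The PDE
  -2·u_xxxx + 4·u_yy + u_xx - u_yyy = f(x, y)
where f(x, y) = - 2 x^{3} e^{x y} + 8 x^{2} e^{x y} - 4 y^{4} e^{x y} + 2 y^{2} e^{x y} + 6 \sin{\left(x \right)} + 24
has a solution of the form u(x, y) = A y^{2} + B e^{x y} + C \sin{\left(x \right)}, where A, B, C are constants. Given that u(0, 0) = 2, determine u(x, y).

Answer: u(x, y) = 3 y^{2} + 2 e^{x y} - 2 \sin{\left(x \right)}

Derivation:
Substitute the ansatz u = A y^{2} + B e^{x y} + C \sin{\left(x \right)} into the left-hand side.
Derivatives of the ansatz:
  u_xxxx = B y^{4} e^{x y} + C \sin{\left(x \right)}
  u_yy = 2 A + B x^{2} e^{x y}
  u_xx = B y^{2} e^{x y} - C \sin{\left(x \right)}
  u_yyy = B x^{3} e^{x y}
Term by term:
  -2·u_xxxx = - 2 B y^{4} e^{x y} - 2 C \sin{\left(x \right)}
  4·u_yy = 8 A + 4 B x^{2} e^{x y}
  u_xx = B y^{2} e^{x y} - C \sin{\left(x \right)}
  -u_yyy = - B x^{3} e^{x y}
So the left-hand side equals
  8 A - B x^{3} e^{x y} + 4 B x^{2} e^{x y} - 2 B y^{4} e^{x y} + B y^{2} e^{x y} - 3 C \sin{\left(x \right)}
This must equal f(x, y) = - 2 x^{3} e^{x y} + 8 x^{2} e^{x y} - 4 y^{4} e^{x y} + 2 y^{2} e^{x y} + 6 \sin{\left(x \right)} + 24 identically.
Matching coefficients of the independent functions:
  [constant term]:  8 A = 24
  [x^{2} e^{x y}]:  4 B = 8
  [x^{3} e^{x y}]:  - B = -2
  [y^{2} e^{x y}]:  B = 2
  [y^{4} e^{x y}]:  - 2 B = -4
  [\sin{\left(x \right)}]:  - 3 C = 6
Solving: A = 3, B = 2, C = -2.
Check against the point condition:
  u(0, 0) = 2  ⟹  B = 2  ✓
Hence u(x, y) = 3 y^{2} + 2 e^{x y} - 2 \sin{\left(x \right)}.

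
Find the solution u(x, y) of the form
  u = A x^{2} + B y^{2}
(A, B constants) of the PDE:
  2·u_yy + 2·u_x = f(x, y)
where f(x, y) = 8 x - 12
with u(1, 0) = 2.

Substitute the ansatz u = A x^{2} + B y^{2} into the left-hand side.
Derivatives of the ansatz:
  u_yy = 2 B
  u_x = 2 A x
Term by term:
  2·u_yy = 4 B
  2·u_x = 4 A x
So the left-hand side equals
  4 A x + 4 B
This must equal f(x, y) = 8 x - 12 identically.
Matching coefficients of the independent functions:
  [constant term]:  4 B = -12
  [x]:  4 A = 8
Solving: A = 2, B = -3.
Check against the point condition:
  u(1, 0) = 2  ⟹  A = 2  ✓
Hence u(x, y) = 2 x^{2} - 3 y^{2}.

Answer: u(x, y) = 2 x^{2} - 3 y^{2}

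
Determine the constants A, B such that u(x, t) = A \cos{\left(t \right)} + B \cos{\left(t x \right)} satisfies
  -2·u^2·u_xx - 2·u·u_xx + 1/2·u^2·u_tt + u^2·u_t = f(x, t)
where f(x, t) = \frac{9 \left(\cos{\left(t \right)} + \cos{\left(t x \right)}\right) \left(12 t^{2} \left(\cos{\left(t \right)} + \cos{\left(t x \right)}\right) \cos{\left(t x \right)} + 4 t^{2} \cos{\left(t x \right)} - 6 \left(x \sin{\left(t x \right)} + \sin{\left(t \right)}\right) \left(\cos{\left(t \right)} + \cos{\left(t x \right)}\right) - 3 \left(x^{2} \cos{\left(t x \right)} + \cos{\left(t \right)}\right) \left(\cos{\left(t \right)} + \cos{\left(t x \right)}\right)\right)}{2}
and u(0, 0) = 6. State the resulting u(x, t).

Answer: u(x, t) = 3 \cos{\left(t \right)} + 3 \cos{\left(t x \right)}

Derivation:
Substitute the ansatz u = A \cos{\left(t \right)} + B \cos{\left(t x \right)} into the left-hand side.
Derivatives of the ansatz:
  u_xx = - B t^{2} \cos{\left(t x \right)}
  u_tt = - A \cos{\left(t \right)} - B x^{2} \cos{\left(t x \right)}
  u_t = - A \sin{\left(t \right)} - B x \sin{\left(t x \right)}
Term by term:
  -2·u^2·u_xx = 2 A^{2} B t^{2} \cos^{2}{\left(t \right)} \cos{\left(t x \right)} + 4 A B^{2} t^{2} \cos{\left(t \right)} \cos^{2}{\left(t x \right)} + 2 B^{3} t^{2} \cos^{3}{\left(t x \right)}
  -2·u·u_xx = 2 A B t^{2} \cos{\left(t \right)} \cos{\left(t x \right)} + 2 B^{2} t^{2} \cos^{2}{\left(t x \right)}
  1/2·u^2·u_tt = - \frac{A^{3} \cos^{3}{\left(t \right)}}{2} - \frac{A^{2} B x^{2} \cos^{2}{\left(t \right)} \cos{\left(t x \right)}}{2} - A^{2} B \cos^{2}{\left(t \right)} \cos{\left(t x \right)} - A B^{2} x^{2} \cos{\left(t \right)} \cos^{2}{\left(t x \right)} - \frac{A B^{2} \cos{\left(t \right)} \cos^{2}{\left(t x \right)}}{2} - \frac{B^{3} x^{2} \cos^{3}{\left(t x \right)}}{2}
  u^2·u_t = - A^{3} \sin{\left(t \right)} \cos^{2}{\left(t \right)} - A^{2} B x \sin{\left(t x \right)} \cos^{2}{\left(t \right)} - 2 A^{2} B \sin{\left(t \right)} \cos{\left(t \right)} \cos{\left(t x \right)} - 2 A B^{2} x \sin{\left(t x \right)} \cos{\left(t \right)} \cos{\left(t x \right)} - A B^{2} \sin{\left(t \right)} \cos^{2}{\left(t x \right)} - B^{3} x \sin{\left(t x \right)} \cos^{2}{\left(t x \right)}
So the left-hand side equals
  - A^{3} \sin{\left(t \right)} \cos^{2}{\left(t \right)} - \frac{A^{3} \cos^{3}{\left(t \right)}}{2} + 2 A^{2} B t^{2} \cos^{2}{\left(t \right)} \cos{\left(t x \right)} - \frac{A^{2} B x^{2} \cos^{2}{\left(t \right)} \cos{\left(t x \right)}}{2} - A^{2} B x \sin{\left(t x \right)} \cos^{2}{\left(t \right)} - 2 A^{2} B \sin{\left(t \right)} \cos{\left(t \right)} \cos{\left(t x \right)} - A^{2} B \cos^{2}{\left(t \right)} \cos{\left(t x \right)} + 4 A B^{2} t^{2} \cos{\left(t \right)} \cos^{2}{\left(t x \right)} - A B^{2} x^{2} \cos{\left(t \right)} \cos^{2}{\left(t x \right)} - 2 A B^{2} x \sin{\left(t x \right)} \cos{\left(t \right)} \cos{\left(t x \right)} - A B^{2} \sin{\left(t \right)} \cos^{2}{\left(t x \right)} - \frac{A B^{2} \cos{\left(t \right)} \cos^{2}{\left(t x \right)}}{2} + 2 A B t^{2} \cos{\left(t \right)} \cos{\left(t x \right)} + 2 B^{3} t^{2} \cos^{3}{\left(t x \right)} - \frac{B^{3} x^{2} \cos^{3}{\left(t x \right)}}{2} - B^{3} x \sin{\left(t x \right)} \cos^{2}{\left(t x \right)} + 2 B^{2} t^{2} \cos^{2}{\left(t x \right)}
This must equal f(x, t) identically; expanded, f = 54 t^{2} \cos^{2}{\left(t \right)} \cos{\left(t x \right)} + 108 t^{2} \cos{\left(t \right)} \cos^{2}{\left(t x \right)} + 18 t^{2} \cos{\left(t \right)} \cos{\left(t x \right)} + 54 t^{2} \cos^{3}{\left(t x \right)} + 18 t^{2} \cos^{2}{\left(t x \right)} - \frac{27 x^{2} \cos^{2}{\left(t \right)} \cos{\left(t x \right)}}{2} - 27 x^{2} \cos{\left(t \right)} \cos^{2}{\left(t x \right)} - \frac{27 x^{2} \cos^{3}{\left(t x \right)}}{2} - 27 x \sin{\left(t x \right)} \cos^{2}{\left(t \right)} - 54 x \sin{\left(t x \right)} \cos{\left(t \right)} \cos{\left(t x \right)} - 27 x \sin{\left(t x \right)} \cos^{2}{\left(t x \right)} - 27 \sin{\left(t \right)} \cos^{2}{\left(t \right)} - 54 \sin{\left(t \right)} \cos{\left(t \right)} \cos{\left(t x \right)} - 27 \sin{\left(t \right)} \cos^{2}{\left(t x \right)} - \frac{27 \cos^{3}{\left(t \right)}}{2} - 27 \cos^{2}{\left(t \right)} \cos{\left(t x \right)} - \frac{27 \cos{\left(t \right)} \cos^{2}{\left(t x \right)}}{2}.
Matching coefficients of the independent functions:
(each divided by its leading coefficient; functions giving the same equation are listed together)
  [t^{2} \cos^{2}{\left(t x \right)}]:  B^{2} - 9 = 0
  [t^{2} \cos^{3}{\left(t x \right)}, x^{2} \cos^{3}{\left(t x \right)}, x \sin{\left(t x \right)} \cos^{2}{\left(t x \right)}]:  B^{3} - 27 = 0
  [\sin{\left(t \right)} \cos^{2}{\left(t \right)}, \cos^{3}{\left(t \right)}]:  A^{3} - 27 = 0
  [\sin{\left(t \right)} \cos^{2}{\left(t x \right)}, \cos{\left(t \right)} \cos^{2}{\left(t x \right)}, t^{2} \cos{\left(t \right)} \cos^{2}{\left(t x \right)}, …]:  A B^{2} - 27 = 0
  [\cos^{2}{\left(t \right)} \cos{\left(t x \right)}, t^{2} \cos^{2}{\left(t \right)} \cos{\left(t x \right)}, x \sin{\left(t x \right)} \cos^{2}{\left(t \right)}, …]:  A^{2} B - 27 = 0
  [t^{2} \cos{\left(t \right)} \cos{\left(t x \right)}]:  A B - 9 = 0
Solving: A = 3, B = 3.
Check against the point condition:
  u(0, 0) = 6  ⟹  A + B = 6  ✓
Hence u(x, t) = 3 \cos{\left(t \right)} + 3 \cos{\left(t x \right)}.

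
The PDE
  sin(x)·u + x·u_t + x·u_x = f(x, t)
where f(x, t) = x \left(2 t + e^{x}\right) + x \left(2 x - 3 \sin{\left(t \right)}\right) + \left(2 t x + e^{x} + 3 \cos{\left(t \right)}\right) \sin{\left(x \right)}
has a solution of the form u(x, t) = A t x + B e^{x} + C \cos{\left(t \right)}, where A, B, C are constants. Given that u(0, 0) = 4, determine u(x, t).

Answer: u(x, t) = 2 t x + e^{x} + 3 \cos{\left(t \right)}

Derivation:
Substitute the ansatz u = A t x + B e^{x} + C \cos{\left(t \right)} into the left-hand side.
Derivatives of the ansatz:
  u_t = A x - C \sin{\left(t \right)}
  u_x = A t + B e^{x}
Term by term:
  sin(x)·u = A t x \sin{\left(x \right)} + B e^{x} \sin{\left(x \right)} + C \sin{\left(x \right)} \cos{\left(t \right)}
  x·u_t = A x^{2} - C x \sin{\left(t \right)}
  x·u_x = A t x + B x e^{x}
So the left-hand side equals
  A t x \sin{\left(x \right)} + A t x + A x^{2} + B x e^{x} + B e^{x} \sin{\left(x \right)} - C x \sin{\left(t \right)} + C \sin{\left(x \right)} \cos{\left(t \right)}
This must equal f(x, t) identically; expanded, f = 2 t x \sin{\left(x \right)} + 2 t x + 2 x^{2} + x e^{x} - 3 x \sin{\left(t \right)} + e^{x} \sin{\left(x \right)} + 3 \sin{\left(x \right)} \cos{\left(t \right)}.
Matching coefficients of the independent functions:
  [x^{2}, t x, t x \sin{\left(x \right)}]:  A = 2
  [x e^{x}, e^{x} \sin{\left(x \right)}]:  B = 1
  [x \sin{\left(t \right)}]:  - C = -3
  [\sin{\left(x \right)} \cos{\left(t \right)}]:  C = 3
Solving: A = 2, B = 1, C = 3.
Check against the point condition:
  u(0, 0) = 4  ⟹  B + C = 4  ✓
Hence u(x, t) = 2 t x + e^{x} + 3 \cos{\left(t \right)}.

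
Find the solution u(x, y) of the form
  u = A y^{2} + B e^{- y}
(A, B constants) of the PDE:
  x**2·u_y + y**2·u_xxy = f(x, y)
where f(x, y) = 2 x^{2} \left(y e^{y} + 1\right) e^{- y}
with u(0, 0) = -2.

Answer: u(x, y) = y^{2} - 2 e^{- y}

Derivation:
Substitute the ansatz u = A y^{2} + B e^{- y} into the left-hand side.
Derivatives of the ansatz:
  u_y = 2 A y - B e^{- y}
  u_xxy = 0
Term by term:
  x**2·u_y = 2 A x^{2} y - B x^{2} e^{- y}
  y**2·u_xxy = 0
So the left-hand side equals
  2 A x^{2} y - B x^{2} e^{- y}
This must equal f(x, y) identically; expanded, f = 2 x^{2} y + 2 x^{2} e^{- y}.
Matching coefficients of the independent functions:
  [x^{2} y]:  2 A = 2
  [x^{2} e^{- y}]:  - B = 2
Solving: A = 1, B = -2.
Check against the point condition:
  u(0, 0) = -2  ⟹  B = -2  ✓
Hence u(x, y) = y^{2} - 2 e^{- y}.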